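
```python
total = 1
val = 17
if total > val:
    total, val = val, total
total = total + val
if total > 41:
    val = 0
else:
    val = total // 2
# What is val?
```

Trace (tracking val):
total = 1  # -> total = 1
val = 17  # -> val = 17
if total > val:  # condition is False
total = total + val  # -> total = 18
if total > 41:  # condition is False
else:
    val = total // 2  # -> val = 9

Answer: 9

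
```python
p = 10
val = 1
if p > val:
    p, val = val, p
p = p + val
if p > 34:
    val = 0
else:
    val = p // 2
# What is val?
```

Answer: 5

Derivation:
Trace (tracking val):
p = 10  # -> p = 10
val = 1  # -> val = 1
if p > val:  # condition is True
    p, val = (val, p)  # -> p = 1, val = 10
p = p + val  # -> p = 11
if p > 34:  # condition is False
else:
    val = p // 2  # -> val = 5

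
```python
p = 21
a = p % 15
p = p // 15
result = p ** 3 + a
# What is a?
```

Answer: 6

Derivation:
Trace (tracking a):
p = 21  # -> p = 21
a = p % 15  # -> a = 6
p = p // 15  # -> p = 1
result = p ** 3 + a  # -> result = 7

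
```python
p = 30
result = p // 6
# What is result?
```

Answer: 5

Derivation:
Trace (tracking result):
p = 30  # -> p = 30
result = p // 6  # -> result = 5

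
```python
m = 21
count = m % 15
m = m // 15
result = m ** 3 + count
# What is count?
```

Trace (tracking count):
m = 21  # -> m = 21
count = m % 15  # -> count = 6
m = m // 15  # -> m = 1
result = m ** 3 + count  # -> result = 7

Answer: 6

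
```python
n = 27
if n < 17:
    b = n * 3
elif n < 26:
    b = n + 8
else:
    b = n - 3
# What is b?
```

Trace (tracking b):
n = 27  # -> n = 27
if n < 17:  # condition is False
elif n < 26:  # condition is False
else:
    b = n - 3  # -> b = 24

Answer: 24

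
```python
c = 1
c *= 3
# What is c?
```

Trace (tracking c):
c = 1  # -> c = 1
c *= 3  # -> c = 3

Answer: 3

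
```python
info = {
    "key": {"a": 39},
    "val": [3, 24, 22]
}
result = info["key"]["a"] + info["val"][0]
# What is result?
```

Answer: 42

Derivation:
Trace (tracking result):
info = {'key': {'a': 39}, 'val': [3, 24, 22]}  # -> info = {'key': {'a': 39}, 'val': [3, 24, 22]}
result = info['key']['a'] + info['val'][0]  # -> result = 42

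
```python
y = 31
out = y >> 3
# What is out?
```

Trace (tracking out):
y = 31  # -> y = 31
out = y >> 3  # -> out = 3

Answer: 3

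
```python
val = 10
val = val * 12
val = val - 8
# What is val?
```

Trace (tracking val):
val = 10  # -> val = 10
val = val * 12  # -> val = 120
val = val - 8  # -> val = 112

Answer: 112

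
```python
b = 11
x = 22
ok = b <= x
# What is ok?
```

Trace (tracking ok):
b = 11  # -> b = 11
x = 22  # -> x = 22
ok = b <= x  # -> ok = True

Answer: True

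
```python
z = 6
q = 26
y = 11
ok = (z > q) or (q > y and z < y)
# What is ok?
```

Answer: True

Derivation:
Trace (tracking ok):
z = 6  # -> z = 6
q = 26  # -> q = 26
y = 11  # -> y = 11
ok = z > q or (q > y and z < y)  # -> ok = True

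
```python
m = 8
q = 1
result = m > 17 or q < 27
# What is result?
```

Trace (tracking result):
m = 8  # -> m = 8
q = 1  # -> q = 1
result = m > 17 or q < 27  # -> result = True

Answer: True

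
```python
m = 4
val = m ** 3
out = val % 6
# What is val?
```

Trace (tracking val):
m = 4  # -> m = 4
val = m ** 3  # -> val = 64
out = val % 6  # -> out = 4

Answer: 64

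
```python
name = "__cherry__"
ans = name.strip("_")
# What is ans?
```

Answer: 'cherry'

Derivation:
Trace (tracking ans):
name = '__cherry__'  # -> name = '__cherry__'
ans = name.strip('_')  # -> ans = 'cherry'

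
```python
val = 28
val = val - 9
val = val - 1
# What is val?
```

Trace (tracking val):
val = 28  # -> val = 28
val = val - 9  # -> val = 19
val = val - 1  # -> val = 18

Answer: 18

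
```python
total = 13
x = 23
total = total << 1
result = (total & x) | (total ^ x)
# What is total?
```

Answer: 26

Derivation:
Trace (tracking total):
total = 13  # -> total = 13
x = 23  # -> x = 23
total = total << 1  # -> total = 26
result = total & x | total ^ x  # -> result = 31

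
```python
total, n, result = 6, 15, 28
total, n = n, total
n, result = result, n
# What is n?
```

Trace (tracking n):
total, n, result = (6, 15, 28)  # -> total = 6, n = 15, result = 28
total, n = (n, total)  # -> total = 15, n = 6
n, result = (result, n)  # -> n = 28, result = 6

Answer: 28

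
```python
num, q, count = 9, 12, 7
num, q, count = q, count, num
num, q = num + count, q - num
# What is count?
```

Trace (tracking count):
num, q, count = (9, 12, 7)  # -> num = 9, q = 12, count = 7
num, q, count = (q, count, num)  # -> num = 12, q = 7, count = 9
num, q = (num + count, q - num)  # -> num = 21, q = -5

Answer: 9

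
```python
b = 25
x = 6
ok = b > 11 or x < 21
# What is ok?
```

Answer: True

Derivation:
Trace (tracking ok):
b = 25  # -> b = 25
x = 6  # -> x = 6
ok = b > 11 or x < 21  # -> ok = True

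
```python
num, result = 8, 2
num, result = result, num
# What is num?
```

Answer: 2

Derivation:
Trace (tracking num):
num, result = (8, 2)  # -> num = 8, result = 2
num, result = (result, num)  # -> num = 2, result = 8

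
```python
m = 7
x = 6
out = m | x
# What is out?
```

Trace (tracking out):
m = 7  # -> m = 7
x = 6  # -> x = 6
out = m | x  # -> out = 7

Answer: 7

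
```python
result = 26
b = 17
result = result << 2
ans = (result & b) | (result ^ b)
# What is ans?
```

Trace (tracking ans):
result = 26  # -> result = 26
b = 17  # -> b = 17
result = result << 2  # -> result = 104
ans = result & b | result ^ b  # -> ans = 121

Answer: 121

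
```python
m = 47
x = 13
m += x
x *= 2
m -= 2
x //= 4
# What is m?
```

Answer: 58

Derivation:
Trace (tracking m):
m = 47  # -> m = 47
x = 13  # -> x = 13
m += x  # -> m = 60
x *= 2  # -> x = 26
m -= 2  # -> m = 58
x //= 4  # -> x = 6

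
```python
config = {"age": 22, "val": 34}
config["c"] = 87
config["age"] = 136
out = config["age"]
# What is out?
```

Trace (tracking out):
config = {'age': 22, 'val': 34}  # -> config = {'age': 22, 'val': 34}
config['c'] = 87  # -> config = {'age': 22, 'val': 34, 'c': 87}
config['age'] = 136  # -> config = {'age': 136, 'val': 34, 'c': 87}
out = config['age']  # -> out = 136

Answer: 136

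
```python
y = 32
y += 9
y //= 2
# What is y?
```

Trace (tracking y):
y = 32  # -> y = 32
y += 9  # -> y = 41
y //= 2  # -> y = 20

Answer: 20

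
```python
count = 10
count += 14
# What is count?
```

Answer: 24

Derivation:
Trace (tracking count):
count = 10  # -> count = 10
count += 14  # -> count = 24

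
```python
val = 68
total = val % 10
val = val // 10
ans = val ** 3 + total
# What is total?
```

Answer: 8

Derivation:
Trace (tracking total):
val = 68  # -> val = 68
total = val % 10  # -> total = 8
val = val // 10  # -> val = 6
ans = val ** 3 + total  # -> ans = 224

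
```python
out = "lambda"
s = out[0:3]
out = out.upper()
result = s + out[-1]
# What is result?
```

Trace (tracking result):
out = 'lambda'  # -> out = 'lambda'
s = out[0:3]  # -> s = 'lam'
out = out.upper()  # -> out = 'LAMBDA'
result = s + out[-1]  # -> result = 'lamA'

Answer: 'lamA'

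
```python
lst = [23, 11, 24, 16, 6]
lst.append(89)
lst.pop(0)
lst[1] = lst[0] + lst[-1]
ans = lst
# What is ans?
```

Answer: [11, 100, 16, 6, 89]

Derivation:
Trace (tracking ans):
lst = [23, 11, 24, 16, 6]  # -> lst = [23, 11, 24, 16, 6]
lst.append(89)  # -> lst = [23, 11, 24, 16, 6, 89]
lst.pop(0)  # -> lst = [11, 24, 16, 6, 89]
lst[1] = lst[0] + lst[-1]  # -> lst = [11, 100, 16, 6, 89]
ans = lst  # -> ans = [11, 100, 16, 6, 89]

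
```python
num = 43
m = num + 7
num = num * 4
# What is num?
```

Answer: 172

Derivation:
Trace (tracking num):
num = 43  # -> num = 43
m = num + 7  # -> m = 50
num = num * 4  # -> num = 172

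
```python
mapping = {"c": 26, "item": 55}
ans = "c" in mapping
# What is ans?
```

Trace (tracking ans):
mapping = {'c': 26, 'item': 55}  # -> mapping = {'c': 26, 'item': 55}
ans = 'c' in mapping  # -> ans = True

Answer: True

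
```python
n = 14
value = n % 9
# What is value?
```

Trace (tracking value):
n = 14  # -> n = 14
value = n % 9  # -> value = 5

Answer: 5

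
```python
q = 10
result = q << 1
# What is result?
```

Answer: 20

Derivation:
Trace (tracking result):
q = 10  # -> q = 10
result = q << 1  # -> result = 20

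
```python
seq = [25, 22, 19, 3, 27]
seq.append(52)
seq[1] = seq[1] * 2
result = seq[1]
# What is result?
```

Answer: 44

Derivation:
Trace (tracking result):
seq = [25, 22, 19, 3, 27]  # -> seq = [25, 22, 19, 3, 27]
seq.append(52)  # -> seq = [25, 22, 19, 3, 27, 52]
seq[1] = seq[1] * 2  # -> seq = [25, 44, 19, 3, 27, 52]
result = seq[1]  # -> result = 44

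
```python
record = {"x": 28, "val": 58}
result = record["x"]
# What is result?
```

Answer: 28

Derivation:
Trace (tracking result):
record = {'x': 28, 'val': 58}  # -> record = {'x': 28, 'val': 58}
result = record['x']  # -> result = 28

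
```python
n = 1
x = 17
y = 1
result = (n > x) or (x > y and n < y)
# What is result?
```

Trace (tracking result):
n = 1  # -> n = 1
x = 17  # -> x = 17
y = 1  # -> y = 1
result = n > x or (x > y and n < y)  # -> result = False

Answer: False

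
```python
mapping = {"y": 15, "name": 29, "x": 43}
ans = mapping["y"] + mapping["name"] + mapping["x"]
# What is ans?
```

Trace (tracking ans):
mapping = {'y': 15, 'name': 29, 'x': 43}  # -> mapping = {'y': 15, 'name': 29, 'x': 43}
ans = mapping['y'] + mapping['name'] + mapping['x']  # -> ans = 87

Answer: 87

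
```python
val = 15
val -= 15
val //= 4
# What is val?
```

Trace (tracking val):
val = 15  # -> val = 15
val -= 15  # -> val = 0
val //= 4  # -> val = 0

Answer: 0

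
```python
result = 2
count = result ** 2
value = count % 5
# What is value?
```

Trace (tracking value):
result = 2  # -> result = 2
count = result ** 2  # -> count = 4
value = count % 5  # -> value = 4

Answer: 4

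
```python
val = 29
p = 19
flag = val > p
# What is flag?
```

Trace (tracking flag):
val = 29  # -> val = 29
p = 19  # -> p = 19
flag = val > p  # -> flag = True

Answer: True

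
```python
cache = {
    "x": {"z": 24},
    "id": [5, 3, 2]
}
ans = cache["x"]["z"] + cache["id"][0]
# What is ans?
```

Answer: 29

Derivation:
Trace (tracking ans):
cache = {'x': {'z': 24}, 'id': [5, 3, 2]}  # -> cache = {'x': {'z': 24}, 'id': [5, 3, 2]}
ans = cache['x']['z'] + cache['id'][0]  # -> ans = 29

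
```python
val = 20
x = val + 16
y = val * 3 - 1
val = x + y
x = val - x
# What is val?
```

Answer: 95

Derivation:
Trace (tracking val):
val = 20  # -> val = 20
x = val + 16  # -> x = 36
y = val * 3 - 1  # -> y = 59
val = x + y  # -> val = 95
x = val - x  # -> x = 59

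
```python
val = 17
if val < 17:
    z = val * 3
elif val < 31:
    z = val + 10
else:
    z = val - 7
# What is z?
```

Trace (tracking z):
val = 17  # -> val = 17
if val < 17:  # condition is False
elif val < 31:  # condition is True
    z = val + 10  # -> z = 27

Answer: 27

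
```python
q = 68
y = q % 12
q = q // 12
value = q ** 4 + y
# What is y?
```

Trace (tracking y):
q = 68  # -> q = 68
y = q % 12  # -> y = 8
q = q // 12  # -> q = 5
value = q ** 4 + y  # -> value = 633

Answer: 8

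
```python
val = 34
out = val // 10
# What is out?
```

Trace (tracking out):
val = 34  # -> val = 34
out = val // 10  # -> out = 3

Answer: 3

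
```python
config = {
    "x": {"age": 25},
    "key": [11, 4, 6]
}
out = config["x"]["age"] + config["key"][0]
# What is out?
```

Trace (tracking out):
config = {'x': {'age': 25}, 'key': [11, 4, 6]}  # -> config = {'x': {'age': 25}, 'key': [11, 4, 6]}
out = config['x']['age'] + config['key'][0]  # -> out = 36

Answer: 36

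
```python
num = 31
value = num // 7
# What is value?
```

Trace (tracking value):
num = 31  # -> num = 31
value = num // 7  # -> value = 4

Answer: 4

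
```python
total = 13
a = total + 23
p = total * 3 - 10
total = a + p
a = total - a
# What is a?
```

Answer: 29

Derivation:
Trace (tracking a):
total = 13  # -> total = 13
a = total + 23  # -> a = 36
p = total * 3 - 10  # -> p = 29
total = a + p  # -> total = 65
a = total - a  # -> a = 29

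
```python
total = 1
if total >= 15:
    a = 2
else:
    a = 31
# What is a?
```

Trace (tracking a):
total = 1  # -> total = 1
if total >= 15:  # condition is False
else:
    a = 31  # -> a = 31

Answer: 31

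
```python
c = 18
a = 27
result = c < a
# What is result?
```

Answer: True

Derivation:
Trace (tracking result):
c = 18  # -> c = 18
a = 27  # -> a = 27
result = c < a  # -> result = True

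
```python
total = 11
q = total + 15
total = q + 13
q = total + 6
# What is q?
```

Trace (tracking q):
total = 11  # -> total = 11
q = total + 15  # -> q = 26
total = q + 13  # -> total = 39
q = total + 6  # -> q = 45

Answer: 45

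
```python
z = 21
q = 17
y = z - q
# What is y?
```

Answer: 4

Derivation:
Trace (tracking y):
z = 21  # -> z = 21
q = 17  # -> q = 17
y = z - q  # -> y = 4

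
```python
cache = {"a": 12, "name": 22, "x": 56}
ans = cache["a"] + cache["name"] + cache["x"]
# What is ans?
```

Answer: 90

Derivation:
Trace (tracking ans):
cache = {'a': 12, 'name': 22, 'x': 56}  # -> cache = {'a': 12, 'name': 22, 'x': 56}
ans = cache['a'] + cache['name'] + cache['x']  # -> ans = 90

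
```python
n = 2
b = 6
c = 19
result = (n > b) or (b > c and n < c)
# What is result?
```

Answer: False

Derivation:
Trace (tracking result):
n = 2  # -> n = 2
b = 6  # -> b = 6
c = 19  # -> c = 19
result = n > b or (b > c and n < c)  # -> result = False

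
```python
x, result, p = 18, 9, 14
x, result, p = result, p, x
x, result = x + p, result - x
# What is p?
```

Answer: 18

Derivation:
Trace (tracking p):
x, result, p = (18, 9, 14)  # -> x = 18, result = 9, p = 14
x, result, p = (result, p, x)  # -> x = 9, result = 14, p = 18
x, result = (x + p, result - x)  # -> x = 27, result = 5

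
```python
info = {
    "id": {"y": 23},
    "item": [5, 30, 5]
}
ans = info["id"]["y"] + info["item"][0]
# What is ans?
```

Trace (tracking ans):
info = {'id': {'y': 23}, 'item': [5, 30, 5]}  # -> info = {'id': {'y': 23}, 'item': [5, 30, 5]}
ans = info['id']['y'] + info['item'][0]  # -> ans = 28

Answer: 28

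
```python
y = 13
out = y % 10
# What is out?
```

Answer: 3

Derivation:
Trace (tracking out):
y = 13  # -> y = 13
out = y % 10  # -> out = 3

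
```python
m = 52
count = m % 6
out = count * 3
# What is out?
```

Answer: 12

Derivation:
Trace (tracking out):
m = 52  # -> m = 52
count = m % 6  # -> count = 4
out = count * 3  # -> out = 12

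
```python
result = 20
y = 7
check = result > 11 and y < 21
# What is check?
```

Answer: True

Derivation:
Trace (tracking check):
result = 20  # -> result = 20
y = 7  # -> y = 7
check = result > 11 and y < 21  # -> check = True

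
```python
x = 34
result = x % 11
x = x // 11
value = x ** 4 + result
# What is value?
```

Answer: 82

Derivation:
Trace (tracking value):
x = 34  # -> x = 34
result = x % 11  # -> result = 1
x = x // 11  # -> x = 3
value = x ** 4 + result  # -> value = 82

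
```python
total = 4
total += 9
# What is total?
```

Trace (tracking total):
total = 4  # -> total = 4
total += 9  # -> total = 13

Answer: 13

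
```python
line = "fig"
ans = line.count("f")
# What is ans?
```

Answer: 1

Derivation:
Trace (tracking ans):
line = 'fig'  # -> line = 'fig'
ans = line.count('f')  # -> ans = 1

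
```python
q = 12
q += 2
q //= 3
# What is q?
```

Answer: 4

Derivation:
Trace (tracking q):
q = 12  # -> q = 12
q += 2  # -> q = 14
q //= 3  # -> q = 4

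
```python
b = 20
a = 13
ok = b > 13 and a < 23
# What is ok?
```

Answer: True

Derivation:
Trace (tracking ok):
b = 20  # -> b = 20
a = 13  # -> a = 13
ok = b > 13 and a < 23  # -> ok = True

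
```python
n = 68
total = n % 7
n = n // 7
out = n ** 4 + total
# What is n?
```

Answer: 9

Derivation:
Trace (tracking n):
n = 68  # -> n = 68
total = n % 7  # -> total = 5
n = n // 7  # -> n = 9
out = n ** 4 + total  # -> out = 6566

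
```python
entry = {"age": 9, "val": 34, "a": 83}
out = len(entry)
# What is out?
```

Answer: 3

Derivation:
Trace (tracking out):
entry = {'age': 9, 'val': 34, 'a': 83}  # -> entry = {'age': 9, 'val': 34, 'a': 83}
out = len(entry)  # -> out = 3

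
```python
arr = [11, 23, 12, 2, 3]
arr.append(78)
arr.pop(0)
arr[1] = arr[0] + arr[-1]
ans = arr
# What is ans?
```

Trace (tracking ans):
arr = [11, 23, 12, 2, 3]  # -> arr = [11, 23, 12, 2, 3]
arr.append(78)  # -> arr = [11, 23, 12, 2, 3, 78]
arr.pop(0)  # -> arr = [23, 12, 2, 3, 78]
arr[1] = arr[0] + arr[-1]  # -> arr = [23, 101, 2, 3, 78]
ans = arr  # -> ans = [23, 101, 2, 3, 78]

Answer: [23, 101, 2, 3, 78]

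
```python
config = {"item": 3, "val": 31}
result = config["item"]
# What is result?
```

Answer: 3

Derivation:
Trace (tracking result):
config = {'item': 3, 'val': 31}  # -> config = {'item': 3, 'val': 31}
result = config['item']  # -> result = 3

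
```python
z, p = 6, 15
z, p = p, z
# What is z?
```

Trace (tracking z):
z, p = (6, 15)  # -> z = 6, p = 15
z, p = (p, z)  # -> z = 15, p = 6

Answer: 15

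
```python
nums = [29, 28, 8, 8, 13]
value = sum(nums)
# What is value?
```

Trace (tracking value):
nums = [29, 28, 8, 8, 13]  # -> nums = [29, 28, 8, 8, 13]
value = sum(nums)  # -> value = 86

Answer: 86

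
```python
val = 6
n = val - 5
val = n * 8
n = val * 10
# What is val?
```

Trace (tracking val):
val = 6  # -> val = 6
n = val - 5  # -> n = 1
val = n * 8  # -> val = 8
n = val * 10  # -> n = 80

Answer: 8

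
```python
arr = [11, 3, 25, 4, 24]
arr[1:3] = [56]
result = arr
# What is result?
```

Trace (tracking result):
arr = [11, 3, 25, 4, 24]  # -> arr = [11, 3, 25, 4, 24]
arr[1:3] = [56]  # -> arr = [11, 56, 4, 24]
result = arr  # -> result = [11, 56, 4, 24]

Answer: [11, 56, 4, 24]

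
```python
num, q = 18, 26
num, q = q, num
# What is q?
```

Answer: 18

Derivation:
Trace (tracking q):
num, q = (18, 26)  # -> num = 18, q = 26
num, q = (q, num)  # -> num = 26, q = 18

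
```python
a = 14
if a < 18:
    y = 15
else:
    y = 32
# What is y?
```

Answer: 15

Derivation:
Trace (tracking y):
a = 14  # -> a = 14
if a < 18:  # condition is True
    y = 15  # -> y = 15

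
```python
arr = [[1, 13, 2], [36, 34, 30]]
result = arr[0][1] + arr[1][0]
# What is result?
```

Trace (tracking result):
arr = [[1, 13, 2], [36, 34, 30]]  # -> arr = [[1, 13, 2], [36, 34, 30]]
result = arr[0][1] + arr[1][0]  # -> result = 49

Answer: 49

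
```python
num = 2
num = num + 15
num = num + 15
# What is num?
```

Answer: 32

Derivation:
Trace (tracking num):
num = 2  # -> num = 2
num = num + 15  # -> num = 17
num = num + 15  # -> num = 32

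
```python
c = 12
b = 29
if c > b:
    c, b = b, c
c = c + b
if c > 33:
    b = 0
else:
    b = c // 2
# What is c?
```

Answer: 41

Derivation:
Trace (tracking c):
c = 12  # -> c = 12
b = 29  # -> b = 29
if c > b:  # condition is False
c = c + b  # -> c = 41
if c > 33:  # condition is True
    b = 0  # -> b = 0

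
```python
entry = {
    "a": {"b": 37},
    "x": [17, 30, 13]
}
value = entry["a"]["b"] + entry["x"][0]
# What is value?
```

Answer: 54

Derivation:
Trace (tracking value):
entry = {'a': {'b': 37}, 'x': [17, 30, 13]}  # -> entry = {'a': {'b': 37}, 'x': [17, 30, 13]}
value = entry['a']['b'] + entry['x'][0]  # -> value = 54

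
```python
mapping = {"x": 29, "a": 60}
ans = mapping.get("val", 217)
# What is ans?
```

Answer: 217

Derivation:
Trace (tracking ans):
mapping = {'x': 29, 'a': 60}  # -> mapping = {'x': 29, 'a': 60}
ans = mapping.get('val', 217)  # -> ans = 217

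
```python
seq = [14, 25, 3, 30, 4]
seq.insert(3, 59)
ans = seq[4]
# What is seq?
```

Trace (tracking seq):
seq = [14, 25, 3, 30, 4]  # -> seq = [14, 25, 3, 30, 4]
seq.insert(3, 59)  # -> seq = [14, 25, 3, 59, 30, 4]
ans = seq[4]  # -> ans = 30

Answer: [14, 25, 3, 59, 30, 4]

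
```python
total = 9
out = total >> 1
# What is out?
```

Answer: 4

Derivation:
Trace (tracking out):
total = 9  # -> total = 9
out = total >> 1  # -> out = 4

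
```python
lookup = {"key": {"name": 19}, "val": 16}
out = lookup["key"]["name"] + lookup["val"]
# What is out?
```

Trace (tracking out):
lookup = {'key': {'name': 19}, 'val': 16}  # -> lookup = {'key': {'name': 19}, 'val': 16}
out = lookup['key']['name'] + lookup['val']  # -> out = 35

Answer: 35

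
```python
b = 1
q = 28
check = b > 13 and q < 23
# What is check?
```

Trace (tracking check):
b = 1  # -> b = 1
q = 28  # -> q = 28
check = b > 13 and q < 23  # -> check = False

Answer: False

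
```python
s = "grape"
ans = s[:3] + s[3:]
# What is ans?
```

Answer: 'grape'

Derivation:
Trace (tracking ans):
s = 'grape'  # -> s = 'grape'
ans = s[:3] + s[3:]  # -> ans = 'grape'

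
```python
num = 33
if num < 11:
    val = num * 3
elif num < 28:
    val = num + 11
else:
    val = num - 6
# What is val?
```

Trace (tracking val):
num = 33  # -> num = 33
if num < 11:  # condition is False
elif num < 28:  # condition is False
else:
    val = num - 6  # -> val = 27

Answer: 27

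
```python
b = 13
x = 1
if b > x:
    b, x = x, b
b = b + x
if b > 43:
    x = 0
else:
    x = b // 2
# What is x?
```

Trace (tracking x):
b = 13  # -> b = 13
x = 1  # -> x = 1
if b > x:  # condition is True
    b, x = (x, b)  # -> b = 1, x = 13
b = b + x  # -> b = 14
if b > 43:  # condition is False
else:
    x = b // 2  # -> x = 7

Answer: 7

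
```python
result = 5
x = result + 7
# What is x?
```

Trace (tracking x):
result = 5  # -> result = 5
x = result + 7  # -> x = 12

Answer: 12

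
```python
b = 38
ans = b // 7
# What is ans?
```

Trace (tracking ans):
b = 38  # -> b = 38
ans = b // 7  # -> ans = 5

Answer: 5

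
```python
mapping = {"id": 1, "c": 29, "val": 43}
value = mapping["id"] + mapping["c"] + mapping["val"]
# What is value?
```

Trace (tracking value):
mapping = {'id': 1, 'c': 29, 'val': 43}  # -> mapping = {'id': 1, 'c': 29, 'val': 43}
value = mapping['id'] + mapping['c'] + mapping['val']  # -> value = 73

Answer: 73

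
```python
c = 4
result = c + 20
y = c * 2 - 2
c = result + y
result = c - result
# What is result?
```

Trace (tracking result):
c = 4  # -> c = 4
result = c + 20  # -> result = 24
y = c * 2 - 2  # -> y = 6
c = result + y  # -> c = 30
result = c - result  # -> result = 6

Answer: 6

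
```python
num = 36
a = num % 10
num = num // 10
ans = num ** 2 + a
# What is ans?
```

Trace (tracking ans):
num = 36  # -> num = 36
a = num % 10  # -> a = 6
num = num // 10  # -> num = 3
ans = num ** 2 + a  # -> ans = 15

Answer: 15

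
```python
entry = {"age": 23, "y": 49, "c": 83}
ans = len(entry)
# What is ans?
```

Trace (tracking ans):
entry = {'age': 23, 'y': 49, 'c': 83}  # -> entry = {'age': 23, 'y': 49, 'c': 83}
ans = len(entry)  # -> ans = 3

Answer: 3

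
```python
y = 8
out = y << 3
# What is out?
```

Answer: 64

Derivation:
Trace (tracking out):
y = 8  # -> y = 8
out = y << 3  # -> out = 64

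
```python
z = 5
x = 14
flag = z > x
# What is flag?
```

Trace (tracking flag):
z = 5  # -> z = 5
x = 14  # -> x = 14
flag = z > x  # -> flag = False

Answer: False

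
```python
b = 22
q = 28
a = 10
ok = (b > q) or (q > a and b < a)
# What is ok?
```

Trace (tracking ok):
b = 22  # -> b = 22
q = 28  # -> q = 28
a = 10  # -> a = 10
ok = b > q or (q > a and b < a)  # -> ok = False

Answer: False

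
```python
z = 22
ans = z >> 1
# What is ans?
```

Trace (tracking ans):
z = 22  # -> z = 22
ans = z >> 1  # -> ans = 11

Answer: 11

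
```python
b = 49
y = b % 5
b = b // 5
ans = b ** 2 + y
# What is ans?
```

Answer: 85

Derivation:
Trace (tracking ans):
b = 49  # -> b = 49
y = b % 5  # -> y = 4
b = b // 5  # -> b = 9
ans = b ** 2 + y  # -> ans = 85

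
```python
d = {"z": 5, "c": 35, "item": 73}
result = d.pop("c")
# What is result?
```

Trace (tracking result):
d = {'z': 5, 'c': 35, 'item': 73}  # -> d = {'z': 5, 'c': 35, 'item': 73}
result = d.pop('c')  # -> result = 35

Answer: 35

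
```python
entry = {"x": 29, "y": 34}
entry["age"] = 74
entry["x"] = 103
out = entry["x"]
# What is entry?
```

Answer: {'x': 103, 'y': 34, 'age': 74}

Derivation:
Trace (tracking entry):
entry = {'x': 29, 'y': 34}  # -> entry = {'x': 29, 'y': 34}
entry['age'] = 74  # -> entry = {'x': 29, 'y': 34, 'age': 74}
entry['x'] = 103  # -> entry = {'x': 103, 'y': 34, 'age': 74}
out = entry['x']  # -> out = 103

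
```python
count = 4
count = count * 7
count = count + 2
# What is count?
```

Trace (tracking count):
count = 4  # -> count = 4
count = count * 7  # -> count = 28
count = count + 2  # -> count = 30

Answer: 30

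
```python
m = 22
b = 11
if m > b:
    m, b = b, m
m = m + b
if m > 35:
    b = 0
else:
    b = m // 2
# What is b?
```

Trace (tracking b):
m = 22  # -> m = 22
b = 11  # -> b = 11
if m > b:  # condition is True
    m, b = (b, m)  # -> m = 11, b = 22
m = m + b  # -> m = 33
if m > 35:  # condition is False
else:
    b = m // 2  # -> b = 16

Answer: 16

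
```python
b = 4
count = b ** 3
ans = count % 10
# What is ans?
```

Answer: 4

Derivation:
Trace (tracking ans):
b = 4  # -> b = 4
count = b ** 3  # -> count = 64
ans = count % 10  # -> ans = 4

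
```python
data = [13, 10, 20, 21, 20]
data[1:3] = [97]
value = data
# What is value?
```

Answer: [13, 97, 21, 20]

Derivation:
Trace (tracking value):
data = [13, 10, 20, 21, 20]  # -> data = [13, 10, 20, 21, 20]
data[1:3] = [97]  # -> data = [13, 97, 21, 20]
value = data  # -> value = [13, 97, 21, 20]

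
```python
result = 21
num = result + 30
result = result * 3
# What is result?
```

Answer: 63

Derivation:
Trace (tracking result):
result = 21  # -> result = 21
num = result + 30  # -> num = 51
result = result * 3  # -> result = 63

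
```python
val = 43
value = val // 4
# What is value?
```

Answer: 10

Derivation:
Trace (tracking value):
val = 43  # -> val = 43
value = val // 4  # -> value = 10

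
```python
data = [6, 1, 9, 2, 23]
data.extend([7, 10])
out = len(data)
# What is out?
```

Answer: 7

Derivation:
Trace (tracking out):
data = [6, 1, 9, 2, 23]  # -> data = [6, 1, 9, 2, 23]
data.extend([7, 10])  # -> data = [6, 1, 9, 2, 23, 7, 10]
out = len(data)  # -> out = 7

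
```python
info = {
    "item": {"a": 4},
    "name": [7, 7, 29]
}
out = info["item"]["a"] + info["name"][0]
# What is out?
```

Trace (tracking out):
info = {'item': {'a': 4}, 'name': [7, 7, 29]}  # -> info = {'item': {'a': 4}, 'name': [7, 7, 29]}
out = info['item']['a'] + info['name'][0]  # -> out = 11

Answer: 11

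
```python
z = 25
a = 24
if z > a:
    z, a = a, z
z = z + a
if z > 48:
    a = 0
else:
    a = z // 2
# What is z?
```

Trace (tracking z):
z = 25  # -> z = 25
a = 24  # -> a = 24
if z > a:  # condition is True
    z, a = (a, z)  # -> z = 24, a = 25
z = z + a  # -> z = 49
if z > 48:  # condition is True
    a = 0  # -> a = 0

Answer: 49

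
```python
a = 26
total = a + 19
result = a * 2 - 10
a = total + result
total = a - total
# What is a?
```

Answer: 87

Derivation:
Trace (tracking a):
a = 26  # -> a = 26
total = a + 19  # -> total = 45
result = a * 2 - 10  # -> result = 42
a = total + result  # -> a = 87
total = a - total  # -> total = 42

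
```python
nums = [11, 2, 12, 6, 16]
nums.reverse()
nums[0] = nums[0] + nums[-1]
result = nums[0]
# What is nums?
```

Trace (tracking nums):
nums = [11, 2, 12, 6, 16]  # -> nums = [11, 2, 12, 6, 16]
nums.reverse()  # -> nums = [16, 6, 12, 2, 11]
nums[0] = nums[0] + nums[-1]  # -> nums = [27, 6, 12, 2, 11]
result = nums[0]  # -> result = 27

Answer: [27, 6, 12, 2, 11]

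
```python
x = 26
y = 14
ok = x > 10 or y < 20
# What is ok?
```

Trace (tracking ok):
x = 26  # -> x = 26
y = 14  # -> y = 14
ok = x > 10 or y < 20  # -> ok = True

Answer: True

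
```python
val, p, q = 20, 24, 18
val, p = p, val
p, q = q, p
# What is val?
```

Trace (tracking val):
val, p, q = (20, 24, 18)  # -> val = 20, p = 24, q = 18
val, p = (p, val)  # -> val = 24, p = 20
p, q = (q, p)  # -> p = 18, q = 20

Answer: 24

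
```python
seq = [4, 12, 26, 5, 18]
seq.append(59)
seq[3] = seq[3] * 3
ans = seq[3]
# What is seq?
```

Answer: [4, 12, 26, 15, 18, 59]

Derivation:
Trace (tracking seq):
seq = [4, 12, 26, 5, 18]  # -> seq = [4, 12, 26, 5, 18]
seq.append(59)  # -> seq = [4, 12, 26, 5, 18, 59]
seq[3] = seq[3] * 3  # -> seq = [4, 12, 26, 15, 18, 59]
ans = seq[3]  # -> ans = 15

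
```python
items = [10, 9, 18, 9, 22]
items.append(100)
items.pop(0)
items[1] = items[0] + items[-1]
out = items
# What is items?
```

Answer: [9, 109, 9, 22, 100]

Derivation:
Trace (tracking items):
items = [10, 9, 18, 9, 22]  # -> items = [10, 9, 18, 9, 22]
items.append(100)  # -> items = [10, 9, 18, 9, 22, 100]
items.pop(0)  # -> items = [9, 18, 9, 22, 100]
items[1] = items[0] + items[-1]  # -> items = [9, 109, 9, 22, 100]
out = items  # -> out = [9, 109, 9, 22, 100]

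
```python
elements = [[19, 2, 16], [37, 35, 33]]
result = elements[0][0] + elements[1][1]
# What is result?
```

Answer: 54

Derivation:
Trace (tracking result):
elements = [[19, 2, 16], [37, 35, 33]]  # -> elements = [[19, 2, 16], [37, 35, 33]]
result = elements[0][0] + elements[1][1]  # -> result = 54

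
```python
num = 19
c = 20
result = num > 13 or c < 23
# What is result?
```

Trace (tracking result):
num = 19  # -> num = 19
c = 20  # -> c = 20
result = num > 13 or c < 23  # -> result = True

Answer: True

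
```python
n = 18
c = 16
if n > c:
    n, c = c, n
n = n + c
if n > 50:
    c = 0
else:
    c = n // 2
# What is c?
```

Answer: 17

Derivation:
Trace (tracking c):
n = 18  # -> n = 18
c = 16  # -> c = 16
if n > c:  # condition is True
    n, c = (c, n)  # -> n = 16, c = 18
n = n + c  # -> n = 34
if n > 50:  # condition is False
else:
    c = n // 2  # -> c = 17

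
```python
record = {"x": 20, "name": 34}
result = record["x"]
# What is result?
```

Answer: 20

Derivation:
Trace (tracking result):
record = {'x': 20, 'name': 34}  # -> record = {'x': 20, 'name': 34}
result = record['x']  # -> result = 20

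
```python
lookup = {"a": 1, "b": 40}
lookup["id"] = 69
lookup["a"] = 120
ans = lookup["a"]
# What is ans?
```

Trace (tracking ans):
lookup = {'a': 1, 'b': 40}  # -> lookup = {'a': 1, 'b': 40}
lookup['id'] = 69  # -> lookup = {'a': 1, 'b': 40, 'id': 69}
lookup['a'] = 120  # -> lookup = {'a': 120, 'b': 40, 'id': 69}
ans = lookup['a']  # -> ans = 120

Answer: 120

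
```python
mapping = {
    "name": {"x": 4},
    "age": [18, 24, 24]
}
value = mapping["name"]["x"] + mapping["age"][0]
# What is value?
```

Trace (tracking value):
mapping = {'name': {'x': 4}, 'age': [18, 24, 24]}  # -> mapping = {'name': {'x': 4}, 'age': [18, 24, 24]}
value = mapping['name']['x'] + mapping['age'][0]  # -> value = 22

Answer: 22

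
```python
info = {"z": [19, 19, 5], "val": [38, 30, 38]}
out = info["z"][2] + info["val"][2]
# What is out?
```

Answer: 43

Derivation:
Trace (tracking out):
info = {'z': [19, 19, 5], 'val': [38, 30, 38]}  # -> info = {'z': [19, 19, 5], 'val': [38, 30, 38]}
out = info['z'][2] + info['val'][2]  # -> out = 43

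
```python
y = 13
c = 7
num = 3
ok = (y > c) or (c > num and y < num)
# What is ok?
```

Answer: True

Derivation:
Trace (tracking ok):
y = 13  # -> y = 13
c = 7  # -> c = 7
num = 3  # -> num = 3
ok = y > c or (c > num and y < num)  # -> ok = True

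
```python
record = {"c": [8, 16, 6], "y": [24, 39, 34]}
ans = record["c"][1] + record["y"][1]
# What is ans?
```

Trace (tracking ans):
record = {'c': [8, 16, 6], 'y': [24, 39, 34]}  # -> record = {'c': [8, 16, 6], 'y': [24, 39, 34]}
ans = record['c'][1] + record['y'][1]  # -> ans = 55

Answer: 55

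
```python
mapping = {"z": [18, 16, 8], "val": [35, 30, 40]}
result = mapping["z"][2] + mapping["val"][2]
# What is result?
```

Trace (tracking result):
mapping = {'z': [18, 16, 8], 'val': [35, 30, 40]}  # -> mapping = {'z': [18, 16, 8], 'val': [35, 30, 40]}
result = mapping['z'][2] + mapping['val'][2]  # -> result = 48

Answer: 48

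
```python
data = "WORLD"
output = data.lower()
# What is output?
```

Trace (tracking output):
data = 'WORLD'  # -> data = 'WORLD'
output = data.lower()  # -> output = 'world'

Answer: 'world'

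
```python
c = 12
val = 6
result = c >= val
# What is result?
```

Answer: True

Derivation:
Trace (tracking result):
c = 12  # -> c = 12
val = 6  # -> val = 6
result = c >= val  # -> result = True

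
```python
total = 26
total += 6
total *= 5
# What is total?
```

Answer: 160

Derivation:
Trace (tracking total):
total = 26  # -> total = 26
total += 6  # -> total = 32
total *= 5  # -> total = 160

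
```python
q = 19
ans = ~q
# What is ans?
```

Answer: -20

Derivation:
Trace (tracking ans):
q = 19  # -> q = 19
ans = ~q  # -> ans = -20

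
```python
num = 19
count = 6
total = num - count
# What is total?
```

Answer: 13

Derivation:
Trace (tracking total):
num = 19  # -> num = 19
count = 6  # -> count = 6
total = num - count  # -> total = 13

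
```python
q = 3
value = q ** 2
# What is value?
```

Answer: 9

Derivation:
Trace (tracking value):
q = 3  # -> q = 3
value = q ** 2  # -> value = 9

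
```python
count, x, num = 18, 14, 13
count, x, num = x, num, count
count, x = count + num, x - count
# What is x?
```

Trace (tracking x):
count, x, num = (18, 14, 13)  # -> count = 18, x = 14, num = 13
count, x, num = (x, num, count)  # -> count = 14, x = 13, num = 18
count, x = (count + num, x - count)  # -> count = 32, x = -1

Answer: -1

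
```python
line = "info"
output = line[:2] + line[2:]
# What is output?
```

Trace (tracking output):
line = 'info'  # -> line = 'info'
output = line[:2] + line[2:]  # -> output = 'info'

Answer: 'info'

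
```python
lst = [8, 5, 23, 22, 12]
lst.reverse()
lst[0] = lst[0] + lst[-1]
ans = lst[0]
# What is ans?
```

Trace (tracking ans):
lst = [8, 5, 23, 22, 12]  # -> lst = [8, 5, 23, 22, 12]
lst.reverse()  # -> lst = [12, 22, 23, 5, 8]
lst[0] = lst[0] + lst[-1]  # -> lst = [20, 22, 23, 5, 8]
ans = lst[0]  # -> ans = 20

Answer: 20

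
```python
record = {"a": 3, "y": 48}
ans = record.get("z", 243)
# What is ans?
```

Trace (tracking ans):
record = {'a': 3, 'y': 48}  # -> record = {'a': 3, 'y': 48}
ans = record.get('z', 243)  # -> ans = 243

Answer: 243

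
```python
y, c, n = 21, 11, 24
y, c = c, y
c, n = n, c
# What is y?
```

Answer: 11

Derivation:
Trace (tracking y):
y, c, n = (21, 11, 24)  # -> y = 21, c = 11, n = 24
y, c = (c, y)  # -> y = 11, c = 21
c, n = (n, c)  # -> c = 24, n = 21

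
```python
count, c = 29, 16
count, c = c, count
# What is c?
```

Answer: 29

Derivation:
Trace (tracking c):
count, c = (29, 16)  # -> count = 29, c = 16
count, c = (c, count)  # -> count = 16, c = 29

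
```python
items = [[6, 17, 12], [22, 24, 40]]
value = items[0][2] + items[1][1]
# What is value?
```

Trace (tracking value):
items = [[6, 17, 12], [22, 24, 40]]  # -> items = [[6, 17, 12], [22, 24, 40]]
value = items[0][2] + items[1][1]  # -> value = 36

Answer: 36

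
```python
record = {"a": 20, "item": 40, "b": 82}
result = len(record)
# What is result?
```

Trace (tracking result):
record = {'a': 20, 'item': 40, 'b': 82}  # -> record = {'a': 20, 'item': 40, 'b': 82}
result = len(record)  # -> result = 3

Answer: 3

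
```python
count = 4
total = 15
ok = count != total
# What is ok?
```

Answer: True

Derivation:
Trace (tracking ok):
count = 4  # -> count = 4
total = 15  # -> total = 15
ok = count != total  # -> ok = True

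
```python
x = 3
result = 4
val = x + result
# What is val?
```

Answer: 7

Derivation:
Trace (tracking val):
x = 3  # -> x = 3
result = 4  # -> result = 4
val = x + result  # -> val = 7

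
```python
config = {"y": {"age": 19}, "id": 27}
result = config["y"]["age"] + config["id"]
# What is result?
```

Trace (tracking result):
config = {'y': {'age': 19}, 'id': 27}  # -> config = {'y': {'age': 19}, 'id': 27}
result = config['y']['age'] + config['id']  # -> result = 46

Answer: 46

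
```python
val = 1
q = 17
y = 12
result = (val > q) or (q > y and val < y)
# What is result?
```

Trace (tracking result):
val = 1  # -> val = 1
q = 17  # -> q = 17
y = 12  # -> y = 12
result = val > q or (q > y and val < y)  # -> result = True

Answer: True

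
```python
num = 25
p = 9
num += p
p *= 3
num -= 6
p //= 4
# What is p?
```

Answer: 6

Derivation:
Trace (tracking p):
num = 25  # -> num = 25
p = 9  # -> p = 9
num += p  # -> num = 34
p *= 3  # -> p = 27
num -= 6  # -> num = 28
p //= 4  # -> p = 6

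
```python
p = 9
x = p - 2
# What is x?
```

Trace (tracking x):
p = 9  # -> p = 9
x = p - 2  # -> x = 7

Answer: 7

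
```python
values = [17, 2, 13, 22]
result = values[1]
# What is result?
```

Answer: 2

Derivation:
Trace (tracking result):
values = [17, 2, 13, 22]  # -> values = [17, 2, 13, 22]
result = values[1]  # -> result = 2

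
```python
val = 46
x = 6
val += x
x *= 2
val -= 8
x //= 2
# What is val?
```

Trace (tracking val):
val = 46  # -> val = 46
x = 6  # -> x = 6
val += x  # -> val = 52
x *= 2  # -> x = 12
val -= 8  # -> val = 44
x //= 2  # -> x = 6

Answer: 44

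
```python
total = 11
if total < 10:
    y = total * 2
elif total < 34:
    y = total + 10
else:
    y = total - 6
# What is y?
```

Trace (tracking y):
total = 11  # -> total = 11
if total < 10:  # condition is False
elif total < 34:  # condition is True
    y = total + 10  # -> y = 21

Answer: 21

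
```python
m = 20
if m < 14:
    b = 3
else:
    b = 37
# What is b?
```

Answer: 37

Derivation:
Trace (tracking b):
m = 20  # -> m = 20
if m < 14:  # condition is False
else:
    b = 37  # -> b = 37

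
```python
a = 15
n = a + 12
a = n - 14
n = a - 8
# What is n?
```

Trace (tracking n):
a = 15  # -> a = 15
n = a + 12  # -> n = 27
a = n - 14  # -> a = 13
n = a - 8  # -> n = 5

Answer: 5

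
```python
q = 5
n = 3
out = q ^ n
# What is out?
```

Answer: 6

Derivation:
Trace (tracking out):
q = 5  # -> q = 5
n = 3  # -> n = 3
out = q ^ n  # -> out = 6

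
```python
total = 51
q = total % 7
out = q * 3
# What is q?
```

Answer: 2

Derivation:
Trace (tracking q):
total = 51  # -> total = 51
q = total % 7  # -> q = 2
out = q * 3  # -> out = 6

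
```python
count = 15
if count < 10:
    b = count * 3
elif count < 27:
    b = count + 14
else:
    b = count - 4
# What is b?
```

Trace (tracking b):
count = 15  # -> count = 15
if count < 10:  # condition is False
elif count < 27:  # condition is True
    b = count + 14  # -> b = 29

Answer: 29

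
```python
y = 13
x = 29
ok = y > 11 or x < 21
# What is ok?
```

Answer: True

Derivation:
Trace (tracking ok):
y = 13  # -> y = 13
x = 29  # -> x = 29
ok = y > 11 or x < 21  # -> ok = True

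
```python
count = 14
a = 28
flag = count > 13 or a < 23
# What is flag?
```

Answer: True

Derivation:
Trace (tracking flag):
count = 14  # -> count = 14
a = 28  # -> a = 28
flag = count > 13 or a < 23  # -> flag = True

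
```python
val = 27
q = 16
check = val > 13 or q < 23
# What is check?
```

Trace (tracking check):
val = 27  # -> val = 27
q = 16  # -> q = 16
check = val > 13 or q < 23  # -> check = True

Answer: True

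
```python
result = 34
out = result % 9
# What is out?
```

Answer: 7

Derivation:
Trace (tracking out):
result = 34  # -> result = 34
out = result % 9  # -> out = 7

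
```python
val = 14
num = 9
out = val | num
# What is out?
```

Answer: 15

Derivation:
Trace (tracking out):
val = 14  # -> val = 14
num = 9  # -> num = 9
out = val | num  # -> out = 15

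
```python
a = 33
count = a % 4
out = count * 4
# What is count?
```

Trace (tracking count):
a = 33  # -> a = 33
count = a % 4  # -> count = 1
out = count * 4  # -> out = 4

Answer: 1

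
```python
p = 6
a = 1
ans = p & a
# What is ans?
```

Trace (tracking ans):
p = 6  # -> p = 6
a = 1  # -> a = 1
ans = p & a  # -> ans = 0

Answer: 0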